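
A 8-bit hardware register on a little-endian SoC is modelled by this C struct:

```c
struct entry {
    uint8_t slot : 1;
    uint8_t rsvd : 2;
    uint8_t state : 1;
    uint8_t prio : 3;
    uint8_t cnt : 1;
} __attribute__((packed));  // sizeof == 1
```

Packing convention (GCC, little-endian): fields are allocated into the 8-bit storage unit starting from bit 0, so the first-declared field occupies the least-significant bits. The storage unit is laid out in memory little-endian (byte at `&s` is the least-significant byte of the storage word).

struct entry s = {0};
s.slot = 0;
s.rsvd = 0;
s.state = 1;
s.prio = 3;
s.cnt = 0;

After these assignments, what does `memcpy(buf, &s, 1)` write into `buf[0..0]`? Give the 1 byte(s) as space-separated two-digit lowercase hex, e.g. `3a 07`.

38

slot (1b) val=0 bits=0x0 at bit 0: 0x00
rsvd (2b) val=0 bits=0x0 at bit 1: 0x00
state (1b) val=1 bits=0x1 at bit 3: 0x08
prio (3b) val=3 bits=0x3 at bit 4: 0x38
cnt (1b) val=0 bits=0x0 at bit 7: 0x38
word = 0x38 → little-endian bytes:
  [0]=0x38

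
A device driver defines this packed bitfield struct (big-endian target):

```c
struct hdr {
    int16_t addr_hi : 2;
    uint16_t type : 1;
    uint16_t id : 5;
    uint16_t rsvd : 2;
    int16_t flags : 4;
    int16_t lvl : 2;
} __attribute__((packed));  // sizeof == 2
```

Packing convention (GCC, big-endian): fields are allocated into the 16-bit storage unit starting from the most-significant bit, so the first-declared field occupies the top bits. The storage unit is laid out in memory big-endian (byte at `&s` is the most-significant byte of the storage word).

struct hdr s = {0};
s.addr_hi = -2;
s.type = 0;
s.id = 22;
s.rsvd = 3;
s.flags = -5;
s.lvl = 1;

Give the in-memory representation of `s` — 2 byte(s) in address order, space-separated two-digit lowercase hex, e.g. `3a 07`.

addr_hi (2b) val=-2 bits=0x2 at bit 14: 0x8000
type (1b) val=0 bits=0x0 at bit 13: 0x8000
id (5b) val=22 bits=0x16 at bit 8: 0x9600
rsvd (2b) val=3 bits=0x3 at bit 6: 0x96c0
flags (4b) val=-5 bits=0xb at bit 2: 0x96ec
lvl (2b) val=1 bits=0x1 at bit 0: 0x96ed
word = 0x96ed → big-endian bytes:
  [0]=0x96  [1]=0xed

96 ed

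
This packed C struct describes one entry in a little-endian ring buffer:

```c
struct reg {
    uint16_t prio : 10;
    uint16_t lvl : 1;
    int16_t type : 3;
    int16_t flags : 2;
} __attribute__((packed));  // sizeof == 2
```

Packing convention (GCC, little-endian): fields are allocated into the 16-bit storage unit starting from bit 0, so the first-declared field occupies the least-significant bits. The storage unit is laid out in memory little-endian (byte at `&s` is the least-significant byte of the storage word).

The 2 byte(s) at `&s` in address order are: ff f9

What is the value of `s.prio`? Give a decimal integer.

[0]=0xff [1]=0xf9 (little-endian) → word 0xf9ff
prio [0+:10] = (word>>0) & 0x3ff = 511  ←
lvl [10+:1] = (word>>10) & 0x1 = 0
type [11+:3] = (word>>11) & 0x7 = 7
flags [14+:2] = (word>>14) & 0x3 = 3

511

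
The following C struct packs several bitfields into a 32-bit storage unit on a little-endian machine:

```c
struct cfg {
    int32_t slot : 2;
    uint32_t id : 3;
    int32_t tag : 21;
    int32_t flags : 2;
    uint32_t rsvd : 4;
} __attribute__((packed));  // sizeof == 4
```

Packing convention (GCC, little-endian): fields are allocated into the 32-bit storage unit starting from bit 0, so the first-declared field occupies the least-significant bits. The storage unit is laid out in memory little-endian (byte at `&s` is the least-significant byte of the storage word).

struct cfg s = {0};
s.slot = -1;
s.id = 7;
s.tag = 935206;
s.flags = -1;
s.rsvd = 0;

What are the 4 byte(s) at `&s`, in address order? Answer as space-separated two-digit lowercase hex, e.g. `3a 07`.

df a4 c8 0d

[0+:2] slot=-1 & 0x3 = 0x3; word=0x00000003
[2+:3] id=7 & 0x7 = 0x7; word=0x0000001f
[5+:21] tag=935206 & 0x1fffff = 0xe4526; word=0x01c8a4df
[26+:2] flags=-1 & 0x3 = 0x3; word=0x0dc8a4df
[28+:4] rsvd=0 & 0xf = 0x0; word=0x0dc8a4df
word = 0x0dc8a4df → little-endian bytes:
  [0]=0xdf  [1]=0xa4  [2]=0xc8  [3]=0x0d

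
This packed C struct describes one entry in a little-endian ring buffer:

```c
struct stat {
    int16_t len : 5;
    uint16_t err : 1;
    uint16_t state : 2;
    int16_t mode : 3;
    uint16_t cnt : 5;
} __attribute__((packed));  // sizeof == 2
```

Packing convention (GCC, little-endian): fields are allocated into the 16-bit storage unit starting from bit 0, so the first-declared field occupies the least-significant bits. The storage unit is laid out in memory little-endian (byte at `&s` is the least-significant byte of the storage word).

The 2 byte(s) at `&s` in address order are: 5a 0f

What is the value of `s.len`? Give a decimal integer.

[0]=0x5a [1]=0x0f (little-endian) → word 0x0f5a
len:5 @ bit 0 → (0x0f5a>>0)&0x1f = 0x1a  ←
err:1 @ bit 5 → (0x0f5a>>5)&0x1 = 0x0
state:2 @ bit 6 → (0x0f5a>>6)&0x3 = 0x1
mode:3 @ bit 8 → (0x0f5a>>8)&0x7 = 0x7
cnt:5 @ bit 11 → (0x0f5a>>11)&0x1f = 0x1
len signed 5b, MSB=1: 26 - 32 = -6

-6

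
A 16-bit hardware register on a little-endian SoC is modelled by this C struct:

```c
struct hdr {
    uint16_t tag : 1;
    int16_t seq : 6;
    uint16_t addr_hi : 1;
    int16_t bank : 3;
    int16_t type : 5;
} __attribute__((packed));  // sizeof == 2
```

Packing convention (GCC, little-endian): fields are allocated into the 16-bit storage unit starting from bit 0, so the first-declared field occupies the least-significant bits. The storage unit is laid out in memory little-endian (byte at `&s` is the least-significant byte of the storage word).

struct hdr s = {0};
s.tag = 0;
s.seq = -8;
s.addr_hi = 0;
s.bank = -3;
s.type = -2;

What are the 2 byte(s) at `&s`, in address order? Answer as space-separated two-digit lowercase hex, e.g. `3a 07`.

tag (1b) val=0 bits=0x0 at bit 0: 0x0000
seq (6b) val=-8 bits=0x38 at bit 1: 0x0070
addr_hi (1b) val=0 bits=0x0 at bit 7: 0x0070
bank (3b) val=-3 bits=0x5 at bit 8: 0x0570
type (5b) val=-2 bits=0x1e at bit 11: 0xf570
word = 0xf570 → little-endian bytes:
  [0]=0x70  [1]=0xf5

70 f5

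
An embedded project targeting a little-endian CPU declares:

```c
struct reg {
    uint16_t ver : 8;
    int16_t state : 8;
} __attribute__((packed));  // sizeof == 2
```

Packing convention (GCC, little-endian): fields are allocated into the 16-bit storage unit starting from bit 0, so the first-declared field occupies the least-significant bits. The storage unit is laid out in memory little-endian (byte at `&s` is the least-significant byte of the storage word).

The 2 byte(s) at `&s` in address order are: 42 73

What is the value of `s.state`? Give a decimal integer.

[0]=0x42 [1]=0x73 (little-endian) → word 0x7342
ver:8 @ bit 0 → (0x7342>>0)&0xff = 0x42
state:8 @ bit 8 → (0x7342>>8)&0xff = 0x73  ←
state signed 8b, MSB=0: value = 115

115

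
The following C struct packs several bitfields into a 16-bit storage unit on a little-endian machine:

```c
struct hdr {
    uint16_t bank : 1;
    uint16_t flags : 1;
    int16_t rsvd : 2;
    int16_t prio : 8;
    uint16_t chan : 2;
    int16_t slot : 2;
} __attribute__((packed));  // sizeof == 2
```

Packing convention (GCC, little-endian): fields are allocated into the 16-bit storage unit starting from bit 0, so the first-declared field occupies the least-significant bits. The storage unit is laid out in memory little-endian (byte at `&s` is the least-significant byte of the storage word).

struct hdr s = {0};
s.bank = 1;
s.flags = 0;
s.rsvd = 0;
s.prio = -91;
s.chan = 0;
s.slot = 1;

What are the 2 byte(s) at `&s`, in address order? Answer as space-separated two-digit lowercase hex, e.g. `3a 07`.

bank:1 = 1 → 0x1 << 0 → word 0x0001
flags:1 = 0 → 0x0 << 1 → word 0x0001
rsvd:2 = 0 → 0x0 << 2 → word 0x0001
prio:8 = -91 → 0xa5 << 4 → word 0x0a51
chan:2 = 0 → 0x0 << 12 → word 0x0a51
slot:2 = 1 → 0x1 << 14 → word 0x4a51
word = 0x4a51 → little-endian bytes:
  [0]=0x51  [1]=0x4a

51 4a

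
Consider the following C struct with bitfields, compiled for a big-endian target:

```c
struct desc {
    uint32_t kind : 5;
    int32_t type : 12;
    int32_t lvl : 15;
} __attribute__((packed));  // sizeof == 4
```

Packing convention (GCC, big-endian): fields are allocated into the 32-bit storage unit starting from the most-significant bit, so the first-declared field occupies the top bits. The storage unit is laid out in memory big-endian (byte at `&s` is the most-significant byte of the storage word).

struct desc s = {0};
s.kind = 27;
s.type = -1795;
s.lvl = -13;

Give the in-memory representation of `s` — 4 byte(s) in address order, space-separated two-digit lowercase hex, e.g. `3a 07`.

dc 7e ff f3

kind (5b) val=27 bits=0x1b at bit 27: 0xd8000000
type (12b) val=-1795 bits=0x8fd at bit 15: 0xdc7e8000
lvl (15b) val=-13 bits=0x7ff3 at bit 0: 0xdc7efff3
word = 0xdc7efff3 → big-endian bytes:
  [0]=0xdc  [1]=0x7e  [2]=0xff  [3]=0xf3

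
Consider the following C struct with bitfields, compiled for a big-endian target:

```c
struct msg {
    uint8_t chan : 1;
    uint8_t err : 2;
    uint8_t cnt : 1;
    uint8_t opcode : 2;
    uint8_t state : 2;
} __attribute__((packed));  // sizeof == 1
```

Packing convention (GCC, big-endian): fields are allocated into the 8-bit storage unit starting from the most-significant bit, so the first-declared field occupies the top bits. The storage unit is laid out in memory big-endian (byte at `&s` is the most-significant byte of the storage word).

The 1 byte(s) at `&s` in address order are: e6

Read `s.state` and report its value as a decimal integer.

2

[0]=0xe6 (big-endian) → word 0xe6
chan:1 @ bit 7 → (0xe6>>7)&0x1 = 0x1
err:2 @ bit 5 → (0xe6>>5)&0x3 = 0x3
cnt:1 @ bit 4 → (0xe6>>4)&0x1 = 0x0
opcode:2 @ bit 2 → (0xe6>>2)&0x3 = 0x1
state:2 @ bit 0 → (0xe6>>0)&0x3 = 0x2  ←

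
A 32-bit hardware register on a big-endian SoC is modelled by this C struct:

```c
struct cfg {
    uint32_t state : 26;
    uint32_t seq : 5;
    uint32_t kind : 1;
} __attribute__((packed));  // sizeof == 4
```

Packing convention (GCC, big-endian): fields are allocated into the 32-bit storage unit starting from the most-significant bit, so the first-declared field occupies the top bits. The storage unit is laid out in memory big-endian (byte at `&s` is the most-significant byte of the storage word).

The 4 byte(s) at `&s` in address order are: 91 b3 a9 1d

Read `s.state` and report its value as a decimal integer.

38194852

[0]=0x91 [1]=0xb3 [2]=0xa9 [3]=0x1d (big-endian) → word 0x91b3a91d
state [6+:26] = (word>>6) & 0x3ffffff = 38194852  ←
seq [1+:5] = (word>>1) & 0x1f = 14
kind [0+:1] = (word>>0) & 0x1 = 1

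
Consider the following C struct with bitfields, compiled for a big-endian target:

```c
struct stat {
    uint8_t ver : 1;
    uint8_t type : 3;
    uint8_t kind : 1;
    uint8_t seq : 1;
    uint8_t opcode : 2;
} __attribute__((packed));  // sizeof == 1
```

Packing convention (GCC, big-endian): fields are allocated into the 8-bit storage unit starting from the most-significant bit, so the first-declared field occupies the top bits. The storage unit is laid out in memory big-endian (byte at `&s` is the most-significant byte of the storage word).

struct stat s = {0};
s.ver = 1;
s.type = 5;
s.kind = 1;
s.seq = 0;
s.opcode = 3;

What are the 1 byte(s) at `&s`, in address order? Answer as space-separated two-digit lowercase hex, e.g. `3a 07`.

db

ver (1b) val=1 bits=0x1 at bit 7: 0x80
type (3b) val=5 bits=0x5 at bit 4: 0xd0
kind (1b) val=1 bits=0x1 at bit 3: 0xd8
seq (1b) val=0 bits=0x0 at bit 2: 0xd8
opcode (2b) val=3 bits=0x3 at bit 0: 0xdb
word = 0xdb → big-endian bytes:
  [0]=0xdb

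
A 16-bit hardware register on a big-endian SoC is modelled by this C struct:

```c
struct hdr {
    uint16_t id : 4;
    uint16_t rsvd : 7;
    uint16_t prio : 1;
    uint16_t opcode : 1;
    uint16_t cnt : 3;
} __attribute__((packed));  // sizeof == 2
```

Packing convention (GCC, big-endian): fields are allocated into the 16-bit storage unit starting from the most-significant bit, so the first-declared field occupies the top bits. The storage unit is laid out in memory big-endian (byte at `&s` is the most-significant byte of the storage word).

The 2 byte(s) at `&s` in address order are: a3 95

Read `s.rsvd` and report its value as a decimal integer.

[0]=0xa3 [1]=0x95 (big-endian) → word 0xa395
id [12+:4] = (word>>12) & 0xf = 10
rsvd [5+:7] = (word>>5) & 0x7f = 28  ←
prio [4+:1] = (word>>4) & 0x1 = 1
opcode [3+:1] = (word>>3) & 0x1 = 0
cnt [0+:3] = (word>>0) & 0x7 = 5

28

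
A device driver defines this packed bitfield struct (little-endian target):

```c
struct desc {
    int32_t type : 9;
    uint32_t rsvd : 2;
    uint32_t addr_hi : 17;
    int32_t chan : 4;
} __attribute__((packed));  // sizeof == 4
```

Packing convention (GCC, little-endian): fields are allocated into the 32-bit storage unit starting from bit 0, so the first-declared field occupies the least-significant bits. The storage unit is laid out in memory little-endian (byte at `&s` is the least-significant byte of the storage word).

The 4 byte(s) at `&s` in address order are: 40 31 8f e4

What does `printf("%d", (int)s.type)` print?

-192

[0]=0x40 [1]=0x31 [2]=0x8f [3]=0xe4 (little-endian) → word 0xe48f3140
type [0+:9] = (word>>0) & 0x1ff = 320  ←
rsvd [9+:2] = (word>>9) & 0x3 = 0
addr_hi [11+:17] = (word>>11) & 0x1ffff = 37350
chan [28+:4] = (word>>28) & 0xf = 14
type signed 9b, MSB=1: 320 - 512 = -192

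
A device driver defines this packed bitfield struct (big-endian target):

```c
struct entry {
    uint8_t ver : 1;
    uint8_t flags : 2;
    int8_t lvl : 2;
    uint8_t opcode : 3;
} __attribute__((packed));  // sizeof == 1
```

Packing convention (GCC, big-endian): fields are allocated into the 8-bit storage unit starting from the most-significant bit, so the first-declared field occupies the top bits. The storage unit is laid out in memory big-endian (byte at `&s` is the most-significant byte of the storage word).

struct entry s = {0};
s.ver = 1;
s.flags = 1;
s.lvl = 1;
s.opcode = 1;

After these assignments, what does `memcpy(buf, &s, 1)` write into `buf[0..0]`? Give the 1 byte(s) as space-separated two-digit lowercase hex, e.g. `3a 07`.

a9

ver (1b) val=1 bits=0x1 at bit 7: 0x80
flags (2b) val=1 bits=0x1 at bit 5: 0xa0
lvl (2b) val=1 bits=0x1 at bit 3: 0xa8
opcode (3b) val=1 bits=0x1 at bit 0: 0xa9
word = 0xa9 → big-endian bytes:
  [0]=0xa9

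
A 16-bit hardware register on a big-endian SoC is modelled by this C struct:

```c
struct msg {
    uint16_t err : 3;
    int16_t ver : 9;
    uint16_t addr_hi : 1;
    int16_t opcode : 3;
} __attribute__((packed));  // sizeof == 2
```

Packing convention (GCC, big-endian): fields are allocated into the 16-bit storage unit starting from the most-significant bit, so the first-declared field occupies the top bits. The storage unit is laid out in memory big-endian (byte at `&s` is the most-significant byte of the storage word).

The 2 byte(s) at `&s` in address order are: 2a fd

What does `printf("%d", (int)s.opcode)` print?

[0]=0x2a [1]=0xfd (big-endian) → word 0x2afd
err [13+:3] = (word>>13) & 0x7 = 1
ver [4+:9] = (word>>4) & 0x1ff = 175
addr_hi [3+:1] = (word>>3) & 0x1 = 1
opcode [0+:3] = (word>>0) & 0x7 = 5  ←
opcode signed 3b, MSB=1: 5 - 8 = -3

-3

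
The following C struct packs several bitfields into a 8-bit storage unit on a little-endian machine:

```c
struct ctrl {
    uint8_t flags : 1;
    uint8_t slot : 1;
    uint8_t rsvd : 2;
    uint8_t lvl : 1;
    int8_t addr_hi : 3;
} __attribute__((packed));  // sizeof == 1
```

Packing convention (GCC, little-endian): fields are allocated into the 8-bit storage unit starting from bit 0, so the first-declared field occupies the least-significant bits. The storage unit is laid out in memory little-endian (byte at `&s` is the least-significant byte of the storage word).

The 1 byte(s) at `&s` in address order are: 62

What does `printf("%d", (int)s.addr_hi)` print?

3

[0]=0x62 (little-endian) → word 0x62
flags:1 @ bit 0 → (0x62>>0)&0x1 = 0x0
slot:1 @ bit 1 → (0x62>>1)&0x1 = 0x1
rsvd:2 @ bit 2 → (0x62>>2)&0x3 = 0x0
lvl:1 @ bit 4 → (0x62>>4)&0x1 = 0x0
addr_hi:3 @ bit 5 → (0x62>>5)&0x7 = 0x3  ←
addr_hi signed 3b, MSB=0: value = 3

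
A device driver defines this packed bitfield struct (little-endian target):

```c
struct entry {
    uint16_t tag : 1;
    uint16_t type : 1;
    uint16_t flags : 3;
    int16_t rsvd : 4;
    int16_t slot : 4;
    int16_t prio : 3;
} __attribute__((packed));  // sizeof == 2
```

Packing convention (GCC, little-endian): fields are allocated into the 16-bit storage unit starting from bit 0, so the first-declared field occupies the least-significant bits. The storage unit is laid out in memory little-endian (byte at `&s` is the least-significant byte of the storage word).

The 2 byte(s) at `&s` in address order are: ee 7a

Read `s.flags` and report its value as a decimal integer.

3

[0]=0xee [1]=0x7a (little-endian) → word 0x7aee
tag [0+:1] = (word>>0) & 0x1 = 0
type [1+:1] = (word>>1) & 0x1 = 1
flags [2+:3] = (word>>2) & 0x7 = 3  ←
rsvd [5+:4] = (word>>5) & 0xf = 7
slot [9+:4] = (word>>9) & 0xf = 13
prio [13+:3] = (word>>13) & 0x7 = 3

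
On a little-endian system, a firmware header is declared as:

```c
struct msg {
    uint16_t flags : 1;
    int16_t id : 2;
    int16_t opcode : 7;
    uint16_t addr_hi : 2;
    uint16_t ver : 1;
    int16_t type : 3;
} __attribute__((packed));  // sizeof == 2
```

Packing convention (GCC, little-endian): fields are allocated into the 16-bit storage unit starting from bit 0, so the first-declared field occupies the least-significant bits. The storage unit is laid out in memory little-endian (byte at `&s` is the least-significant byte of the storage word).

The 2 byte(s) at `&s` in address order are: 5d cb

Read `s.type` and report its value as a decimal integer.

-2

[0]=0x5d [1]=0xcb (little-endian) → word 0xcb5d
flags [0+:1] = (word>>0) & 0x1 = 1
id [1+:2] = (word>>1) & 0x3 = 2
opcode [3+:7] = (word>>3) & 0x7f = 107
addr_hi [10+:2] = (word>>10) & 0x3 = 2
ver [12+:1] = (word>>12) & 0x1 = 0
type [13+:3] = (word>>13) & 0x7 = 6  ←
type signed 3b, MSB=1: 6 - 8 = -2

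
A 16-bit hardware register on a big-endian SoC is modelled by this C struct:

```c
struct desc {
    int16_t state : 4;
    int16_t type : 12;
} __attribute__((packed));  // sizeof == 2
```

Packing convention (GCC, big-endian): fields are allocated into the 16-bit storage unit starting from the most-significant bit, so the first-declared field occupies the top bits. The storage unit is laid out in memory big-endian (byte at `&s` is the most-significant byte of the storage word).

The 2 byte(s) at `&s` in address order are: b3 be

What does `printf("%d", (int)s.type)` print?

[0]=0xb3 [1]=0xbe (big-endian) → word 0xb3be
state:4 @ bit 12 → (0xb3be>>12)&0xf = 0xb
type:12 @ bit 0 → (0xb3be>>0)&0xfff = 0x3be  ←
type signed 12b, MSB=0: value = 958

958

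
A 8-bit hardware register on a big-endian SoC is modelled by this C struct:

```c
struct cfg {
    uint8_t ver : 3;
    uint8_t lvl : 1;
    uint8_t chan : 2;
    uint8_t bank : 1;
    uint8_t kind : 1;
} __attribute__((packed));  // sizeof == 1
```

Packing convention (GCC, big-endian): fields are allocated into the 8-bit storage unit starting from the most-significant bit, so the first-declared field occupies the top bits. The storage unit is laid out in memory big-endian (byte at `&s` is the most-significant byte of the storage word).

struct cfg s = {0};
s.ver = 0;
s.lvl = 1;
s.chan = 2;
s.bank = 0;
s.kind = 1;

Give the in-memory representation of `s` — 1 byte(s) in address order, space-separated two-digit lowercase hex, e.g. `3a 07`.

19

ver:3 = 0 → 0x0 << 5 → word 0x00
lvl:1 = 1 → 0x1 << 4 → word 0x10
chan:2 = 2 → 0x2 << 2 → word 0x18
bank:1 = 0 → 0x0 << 1 → word 0x18
kind:1 = 1 → 0x1 << 0 → word 0x19
word = 0x19 → big-endian bytes:
  [0]=0x19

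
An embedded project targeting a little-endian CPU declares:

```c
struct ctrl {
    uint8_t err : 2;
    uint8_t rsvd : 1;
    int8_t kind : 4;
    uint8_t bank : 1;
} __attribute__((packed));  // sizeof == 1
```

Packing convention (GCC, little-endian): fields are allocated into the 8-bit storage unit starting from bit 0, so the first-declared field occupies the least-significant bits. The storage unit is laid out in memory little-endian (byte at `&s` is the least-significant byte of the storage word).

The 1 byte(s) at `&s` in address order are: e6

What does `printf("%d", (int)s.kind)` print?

[0]=0xe6 (little-endian) → word 0xe6
err [0+:2] = (word>>0) & 0x3 = 2
rsvd [2+:1] = (word>>2) & 0x1 = 1
kind [3+:4] = (word>>3) & 0xf = 12  ←
bank [7+:1] = (word>>7) & 0x1 = 1
kind signed 4b, MSB=1: 12 - 16 = -4

-4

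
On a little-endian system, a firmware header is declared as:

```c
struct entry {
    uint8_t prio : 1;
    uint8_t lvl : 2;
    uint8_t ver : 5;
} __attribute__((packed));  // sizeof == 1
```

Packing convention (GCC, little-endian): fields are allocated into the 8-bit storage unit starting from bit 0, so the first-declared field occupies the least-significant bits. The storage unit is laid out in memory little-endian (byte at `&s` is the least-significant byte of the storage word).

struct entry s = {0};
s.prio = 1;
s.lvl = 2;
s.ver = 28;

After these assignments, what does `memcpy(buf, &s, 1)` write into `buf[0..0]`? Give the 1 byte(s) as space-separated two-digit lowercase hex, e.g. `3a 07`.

e5

prio (1b) val=1 bits=0x1 at bit 0: 0x01
lvl (2b) val=2 bits=0x2 at bit 1: 0x05
ver (5b) val=28 bits=0x1c at bit 3: 0xe5
word = 0xe5 → little-endian bytes:
  [0]=0xe5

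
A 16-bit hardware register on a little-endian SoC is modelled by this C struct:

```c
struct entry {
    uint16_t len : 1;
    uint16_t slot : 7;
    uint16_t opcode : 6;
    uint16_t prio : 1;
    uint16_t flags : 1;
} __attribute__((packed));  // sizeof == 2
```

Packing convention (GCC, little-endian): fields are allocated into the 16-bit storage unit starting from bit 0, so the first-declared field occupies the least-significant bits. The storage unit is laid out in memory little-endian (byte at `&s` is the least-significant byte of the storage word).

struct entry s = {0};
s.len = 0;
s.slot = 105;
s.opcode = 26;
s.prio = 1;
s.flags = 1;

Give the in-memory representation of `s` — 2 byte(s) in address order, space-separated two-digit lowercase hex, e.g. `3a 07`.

d2 da

len (1b) val=0 bits=0x0 at bit 0: 0x0000
slot (7b) val=105 bits=0x69 at bit 1: 0x00d2
opcode (6b) val=26 bits=0x1a at bit 8: 0x1ad2
prio (1b) val=1 bits=0x1 at bit 14: 0x5ad2
flags (1b) val=1 bits=0x1 at bit 15: 0xdad2
word = 0xdad2 → little-endian bytes:
  [0]=0xd2  [1]=0xda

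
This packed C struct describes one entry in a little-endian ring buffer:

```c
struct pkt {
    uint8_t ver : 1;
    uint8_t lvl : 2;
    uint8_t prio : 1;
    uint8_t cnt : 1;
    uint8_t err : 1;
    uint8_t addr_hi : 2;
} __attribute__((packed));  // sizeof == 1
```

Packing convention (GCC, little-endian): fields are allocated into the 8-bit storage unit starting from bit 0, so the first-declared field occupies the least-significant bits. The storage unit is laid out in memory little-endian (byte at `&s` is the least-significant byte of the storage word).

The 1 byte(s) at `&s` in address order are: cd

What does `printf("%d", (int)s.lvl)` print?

2

[0]=0xcd (little-endian) → word 0xcd
ver:1 @ bit 0 → (0xcd>>0)&0x1 = 0x1
lvl:2 @ bit 1 → (0xcd>>1)&0x3 = 0x2  ←
prio:1 @ bit 3 → (0xcd>>3)&0x1 = 0x1
cnt:1 @ bit 4 → (0xcd>>4)&0x1 = 0x0
err:1 @ bit 5 → (0xcd>>5)&0x1 = 0x0
addr_hi:2 @ bit 6 → (0xcd>>6)&0x3 = 0x3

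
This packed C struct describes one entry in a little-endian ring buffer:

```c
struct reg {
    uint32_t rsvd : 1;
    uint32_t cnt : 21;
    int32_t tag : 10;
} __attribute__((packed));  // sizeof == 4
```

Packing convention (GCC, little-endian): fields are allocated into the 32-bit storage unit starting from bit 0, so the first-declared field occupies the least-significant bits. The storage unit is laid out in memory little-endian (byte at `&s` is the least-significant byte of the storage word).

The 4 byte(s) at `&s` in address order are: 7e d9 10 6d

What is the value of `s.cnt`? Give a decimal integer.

552127

[0]=0x7e [1]=0xd9 [2]=0x10 [3]=0x6d (little-endian) → word 0x6d10d97e
rsvd [0+:1] = (word>>0) & 0x1 = 0
cnt [1+:21] = (word>>1) & 0x1fffff = 552127  ←
tag [22+:10] = (word>>22) & 0x3ff = 436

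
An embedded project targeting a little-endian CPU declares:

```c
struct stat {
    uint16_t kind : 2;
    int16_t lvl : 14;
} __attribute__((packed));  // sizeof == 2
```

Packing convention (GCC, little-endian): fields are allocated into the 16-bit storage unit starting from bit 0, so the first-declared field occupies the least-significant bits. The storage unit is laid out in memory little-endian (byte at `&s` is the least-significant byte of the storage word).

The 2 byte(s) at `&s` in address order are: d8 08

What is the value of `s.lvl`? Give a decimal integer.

566

[0]=0xd8 [1]=0x08 (little-endian) → word 0x08d8
kind [0+:2] = (word>>0) & 0x3 = 0
lvl [2+:14] = (word>>2) & 0x3fff = 566  ←
lvl signed 14b, MSB=0: value = 566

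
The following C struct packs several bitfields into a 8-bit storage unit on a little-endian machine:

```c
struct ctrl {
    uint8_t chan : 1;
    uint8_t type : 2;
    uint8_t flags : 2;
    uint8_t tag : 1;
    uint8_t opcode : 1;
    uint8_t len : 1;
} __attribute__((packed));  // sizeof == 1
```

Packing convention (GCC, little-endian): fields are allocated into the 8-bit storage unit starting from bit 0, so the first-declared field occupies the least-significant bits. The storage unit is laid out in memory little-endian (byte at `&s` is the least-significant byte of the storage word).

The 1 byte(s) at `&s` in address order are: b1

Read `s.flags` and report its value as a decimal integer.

[0]=0xb1 (little-endian) → word 0xb1
chan:1 @ bit 0 → (0xb1>>0)&0x1 = 0x1
type:2 @ bit 1 → (0xb1>>1)&0x3 = 0x0
flags:2 @ bit 3 → (0xb1>>3)&0x3 = 0x2  ←
tag:1 @ bit 5 → (0xb1>>5)&0x1 = 0x1
opcode:1 @ bit 6 → (0xb1>>6)&0x1 = 0x0
len:1 @ bit 7 → (0xb1>>7)&0x1 = 0x1

2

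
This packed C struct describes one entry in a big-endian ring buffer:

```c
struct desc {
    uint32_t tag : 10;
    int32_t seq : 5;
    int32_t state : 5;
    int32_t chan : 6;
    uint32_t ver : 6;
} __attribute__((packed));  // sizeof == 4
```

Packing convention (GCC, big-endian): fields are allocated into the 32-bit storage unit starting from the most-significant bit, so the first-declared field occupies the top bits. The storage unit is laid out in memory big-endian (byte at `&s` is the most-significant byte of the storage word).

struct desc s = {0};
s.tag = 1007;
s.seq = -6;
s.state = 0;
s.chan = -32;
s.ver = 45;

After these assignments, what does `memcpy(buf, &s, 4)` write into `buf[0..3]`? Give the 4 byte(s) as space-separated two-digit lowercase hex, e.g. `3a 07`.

[22+:10] tag=1007 & 0x3ff = 0x3ef; word=0xfbc00000
[17+:5] seq=-6 & 0x1f = 0x1a; word=0xfbf40000
[12+:5] state=0 & 0x1f = 0x0; word=0xfbf40000
[6+:6] chan=-32 & 0x3f = 0x20; word=0xfbf40800
[0+:6] ver=45 & 0x3f = 0x2d; word=0xfbf4082d
word = 0xfbf4082d → big-endian bytes:
  [0]=0xfb  [1]=0xf4  [2]=0x08  [3]=0x2d

fb f4 08 2d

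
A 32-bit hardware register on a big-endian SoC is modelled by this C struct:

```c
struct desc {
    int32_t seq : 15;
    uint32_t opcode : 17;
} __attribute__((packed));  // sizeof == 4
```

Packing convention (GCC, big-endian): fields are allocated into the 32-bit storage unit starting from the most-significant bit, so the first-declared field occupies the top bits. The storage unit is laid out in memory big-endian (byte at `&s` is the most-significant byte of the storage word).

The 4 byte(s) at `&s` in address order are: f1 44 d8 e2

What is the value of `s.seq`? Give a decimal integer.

-1886

[0]=0xf1 [1]=0x44 [2]=0xd8 [3]=0xe2 (big-endian) → word 0xf144d8e2
seq:15 @ bit 17 → (0xf144d8e2>>17)&0x7fff = 0x78a2  ←
opcode:17 @ bit 0 → (0xf144d8e2>>0)&0x1ffff = 0xd8e2
seq signed 15b, MSB=1: 30882 - 32768 = -1886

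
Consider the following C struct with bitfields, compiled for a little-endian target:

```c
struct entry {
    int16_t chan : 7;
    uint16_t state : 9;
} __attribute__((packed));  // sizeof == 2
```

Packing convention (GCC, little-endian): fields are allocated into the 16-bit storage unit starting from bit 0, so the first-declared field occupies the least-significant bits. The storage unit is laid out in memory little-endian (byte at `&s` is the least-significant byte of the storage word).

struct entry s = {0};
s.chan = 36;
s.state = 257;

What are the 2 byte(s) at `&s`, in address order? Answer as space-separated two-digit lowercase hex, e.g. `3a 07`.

chan (7b) val=36 bits=0x24 at bit 0: 0x0024
state (9b) val=257 bits=0x101 at bit 7: 0x80a4
word = 0x80a4 → little-endian bytes:
  [0]=0xa4  [1]=0x80

a4 80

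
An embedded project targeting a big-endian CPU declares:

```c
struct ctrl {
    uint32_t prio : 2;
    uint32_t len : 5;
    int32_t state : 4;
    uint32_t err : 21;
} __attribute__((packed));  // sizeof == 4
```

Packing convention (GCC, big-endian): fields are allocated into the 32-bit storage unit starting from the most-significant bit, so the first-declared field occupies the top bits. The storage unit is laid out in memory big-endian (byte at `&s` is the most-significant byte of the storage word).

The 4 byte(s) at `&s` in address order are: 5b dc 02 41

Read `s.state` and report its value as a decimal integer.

[0]=0x5b [1]=0xdc [2]=0x02 [3]=0x41 (big-endian) → word 0x5bdc0241
prio [30+:2] = (word>>30) & 0x3 = 1
len [25+:5] = (word>>25) & 0x1f = 13
state [21+:4] = (word>>21) & 0xf = 14  ←
err [0+:21] = (word>>0) & 0x1fffff = 1835585
state signed 4b, MSB=1: 14 - 16 = -2

-2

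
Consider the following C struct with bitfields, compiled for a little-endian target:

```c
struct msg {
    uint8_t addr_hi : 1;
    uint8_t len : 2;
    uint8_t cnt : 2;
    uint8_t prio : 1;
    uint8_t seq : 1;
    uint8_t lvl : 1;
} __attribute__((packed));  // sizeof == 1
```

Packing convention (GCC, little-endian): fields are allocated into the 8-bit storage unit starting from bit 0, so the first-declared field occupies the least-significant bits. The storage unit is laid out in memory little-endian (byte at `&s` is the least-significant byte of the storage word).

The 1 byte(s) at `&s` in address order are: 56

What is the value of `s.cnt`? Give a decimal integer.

[0]=0x56 (little-endian) → word 0x56
addr_hi:1 @ bit 0 → (0x56>>0)&0x1 = 0x0
len:2 @ bit 1 → (0x56>>1)&0x3 = 0x3
cnt:2 @ bit 3 → (0x56>>3)&0x3 = 0x2  ←
prio:1 @ bit 5 → (0x56>>5)&0x1 = 0x0
seq:1 @ bit 6 → (0x56>>6)&0x1 = 0x1
lvl:1 @ bit 7 → (0x56>>7)&0x1 = 0x0

2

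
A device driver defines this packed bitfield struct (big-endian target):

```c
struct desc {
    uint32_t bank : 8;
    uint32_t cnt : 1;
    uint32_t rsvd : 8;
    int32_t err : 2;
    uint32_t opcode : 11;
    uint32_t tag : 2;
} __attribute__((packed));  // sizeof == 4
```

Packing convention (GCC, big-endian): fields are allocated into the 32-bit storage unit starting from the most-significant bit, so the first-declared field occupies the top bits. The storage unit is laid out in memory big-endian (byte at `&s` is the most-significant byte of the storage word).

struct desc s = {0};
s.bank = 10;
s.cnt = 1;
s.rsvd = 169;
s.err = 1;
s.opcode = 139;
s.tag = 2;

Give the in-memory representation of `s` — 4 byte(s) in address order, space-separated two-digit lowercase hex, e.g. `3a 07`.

[24+:8] bank=10 & 0xff = 0xa; word=0x0a000000
[23+:1] cnt=1 & 0x1 = 0x1; word=0x0a800000
[15+:8] rsvd=169 & 0xff = 0xa9; word=0x0ad48000
[13+:2] err=1 & 0x3 = 0x1; word=0x0ad4a000
[2+:11] opcode=139 & 0x7ff = 0x8b; word=0x0ad4a22c
[0+:2] tag=2 & 0x3 = 0x2; word=0x0ad4a22e
word = 0x0ad4a22e → big-endian bytes:
  [0]=0x0a  [1]=0xd4  [2]=0xa2  [3]=0x2e

0a d4 a2 2e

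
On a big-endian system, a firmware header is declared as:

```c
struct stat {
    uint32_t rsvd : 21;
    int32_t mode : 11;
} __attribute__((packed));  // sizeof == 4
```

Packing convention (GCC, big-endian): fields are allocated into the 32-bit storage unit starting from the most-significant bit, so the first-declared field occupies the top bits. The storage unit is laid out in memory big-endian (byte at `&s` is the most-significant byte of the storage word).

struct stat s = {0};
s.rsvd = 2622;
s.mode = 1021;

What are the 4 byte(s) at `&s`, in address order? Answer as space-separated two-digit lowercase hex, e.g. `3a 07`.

[11+:21] rsvd=2622 & 0x1fffff = 0xa3e; word=0x0051f000
[0+:11] mode=1021 & 0x7ff = 0x3fd; word=0x0051f3fd
word = 0x0051f3fd → big-endian bytes:
  [0]=0x00  [1]=0x51  [2]=0xf3  [3]=0xfd

00 51 f3 fd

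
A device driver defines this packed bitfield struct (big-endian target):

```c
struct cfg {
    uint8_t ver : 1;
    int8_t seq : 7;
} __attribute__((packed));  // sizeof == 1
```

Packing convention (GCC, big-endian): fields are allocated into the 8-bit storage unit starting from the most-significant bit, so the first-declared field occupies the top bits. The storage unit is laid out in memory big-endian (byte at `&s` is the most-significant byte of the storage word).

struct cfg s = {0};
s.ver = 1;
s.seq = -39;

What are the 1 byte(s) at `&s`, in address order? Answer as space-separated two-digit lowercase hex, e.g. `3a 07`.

ver (1b) val=1 bits=0x1 at bit 7: 0x80
seq (7b) val=-39 bits=0x59 at bit 0: 0xd9
word = 0xd9 → big-endian bytes:
  [0]=0xd9

d9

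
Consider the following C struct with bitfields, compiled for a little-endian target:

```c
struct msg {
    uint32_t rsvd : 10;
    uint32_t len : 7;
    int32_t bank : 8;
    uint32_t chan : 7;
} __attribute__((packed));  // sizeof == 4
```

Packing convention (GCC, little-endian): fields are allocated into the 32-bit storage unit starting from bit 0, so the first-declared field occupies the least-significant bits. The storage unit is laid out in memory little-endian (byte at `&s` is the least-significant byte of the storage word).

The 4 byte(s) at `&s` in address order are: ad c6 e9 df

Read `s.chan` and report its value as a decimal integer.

111

[0]=0xad [1]=0xc6 [2]=0xe9 [3]=0xdf (little-endian) → word 0xdfe9c6ad
rsvd:10 @ bit 0 → (0xdfe9c6ad>>0)&0x3ff = 0x2ad
len:7 @ bit 10 → (0xdfe9c6ad>>10)&0x7f = 0x71
bank:8 @ bit 17 → (0xdfe9c6ad>>17)&0xff = 0xf4
chan:7 @ bit 25 → (0xdfe9c6ad>>25)&0x7f = 0x6f  ←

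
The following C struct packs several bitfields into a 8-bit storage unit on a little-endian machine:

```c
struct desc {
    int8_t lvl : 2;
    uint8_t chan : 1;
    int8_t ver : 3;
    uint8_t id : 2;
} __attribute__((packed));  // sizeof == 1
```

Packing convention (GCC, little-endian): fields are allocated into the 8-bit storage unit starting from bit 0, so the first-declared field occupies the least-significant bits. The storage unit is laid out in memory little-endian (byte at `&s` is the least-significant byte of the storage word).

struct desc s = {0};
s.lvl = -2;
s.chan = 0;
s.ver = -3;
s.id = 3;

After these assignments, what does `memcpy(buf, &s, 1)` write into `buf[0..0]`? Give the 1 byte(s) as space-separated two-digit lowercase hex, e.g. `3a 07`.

[0+:2] lvl=-2 & 0x3 = 0x2; word=0x02
[2+:1] chan=0 & 0x1 = 0x0; word=0x02
[3+:3] ver=-3 & 0x7 = 0x5; word=0x2a
[6+:2] id=3 & 0x3 = 0x3; word=0xea
word = 0xea → little-endian bytes:
  [0]=0xea

ea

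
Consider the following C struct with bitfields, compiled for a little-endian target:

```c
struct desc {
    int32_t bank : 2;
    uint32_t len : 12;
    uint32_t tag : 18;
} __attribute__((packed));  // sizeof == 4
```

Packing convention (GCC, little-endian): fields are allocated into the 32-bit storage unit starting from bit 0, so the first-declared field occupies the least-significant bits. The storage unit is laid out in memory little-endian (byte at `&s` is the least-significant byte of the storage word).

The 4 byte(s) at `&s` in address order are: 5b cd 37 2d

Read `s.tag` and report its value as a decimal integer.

[0]=0x5b [1]=0xcd [2]=0x37 [3]=0x2d (little-endian) → word 0x2d37cd5b
bank [0+:2] = (word>>0) & 0x3 = 3
len [2+:12] = (word>>2) & 0xfff = 854
tag [14+:18] = (word>>14) & 0x3ffff = 46303  ←

46303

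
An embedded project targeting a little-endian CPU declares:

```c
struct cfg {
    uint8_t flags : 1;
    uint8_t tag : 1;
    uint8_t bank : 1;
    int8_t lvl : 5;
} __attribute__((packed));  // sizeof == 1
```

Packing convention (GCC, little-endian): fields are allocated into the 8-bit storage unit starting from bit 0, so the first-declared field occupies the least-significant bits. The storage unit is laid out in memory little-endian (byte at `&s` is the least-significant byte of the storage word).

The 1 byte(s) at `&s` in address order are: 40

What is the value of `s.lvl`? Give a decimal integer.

8

[0]=0x40 (little-endian) → word 0x40
flags:1 @ bit 0 → (0x40>>0)&0x1 = 0x0
tag:1 @ bit 1 → (0x40>>1)&0x1 = 0x0
bank:1 @ bit 2 → (0x40>>2)&0x1 = 0x0
lvl:5 @ bit 3 → (0x40>>3)&0x1f = 0x8  ←
lvl signed 5b, MSB=0: value = 8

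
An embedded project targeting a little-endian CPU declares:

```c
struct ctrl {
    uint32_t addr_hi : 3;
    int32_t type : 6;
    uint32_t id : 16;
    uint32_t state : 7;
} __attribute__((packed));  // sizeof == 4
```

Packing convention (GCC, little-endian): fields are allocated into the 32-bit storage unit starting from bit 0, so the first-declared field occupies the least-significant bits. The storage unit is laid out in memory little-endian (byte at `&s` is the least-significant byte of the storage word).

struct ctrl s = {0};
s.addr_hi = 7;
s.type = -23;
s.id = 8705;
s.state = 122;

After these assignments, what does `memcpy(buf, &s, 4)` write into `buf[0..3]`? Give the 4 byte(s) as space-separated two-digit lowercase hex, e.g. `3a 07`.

[0+:3] addr_hi=7 & 0x7 = 0x7; word=0x00000007
[3+:6] type=-23 & 0x3f = 0x29; word=0x0000014f
[9+:16] id=8705 & 0xffff = 0x2201; word=0x0044034f
[25+:7] state=122 & 0x7f = 0x7a; word=0xf444034f
word = 0xf444034f → little-endian bytes:
  [0]=0x4f  [1]=0x03  [2]=0x44  [3]=0xf4

4f 03 44 f4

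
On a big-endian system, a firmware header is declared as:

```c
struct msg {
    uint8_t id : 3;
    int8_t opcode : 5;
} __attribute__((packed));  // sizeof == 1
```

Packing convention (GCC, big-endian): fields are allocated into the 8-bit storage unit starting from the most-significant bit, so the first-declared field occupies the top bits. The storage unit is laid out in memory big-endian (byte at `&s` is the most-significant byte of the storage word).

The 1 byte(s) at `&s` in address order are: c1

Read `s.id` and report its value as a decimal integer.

6

[0]=0xc1 (big-endian) → word 0xc1
id:3 @ bit 5 → (0xc1>>5)&0x7 = 0x6  ←
opcode:5 @ bit 0 → (0xc1>>0)&0x1f = 0x1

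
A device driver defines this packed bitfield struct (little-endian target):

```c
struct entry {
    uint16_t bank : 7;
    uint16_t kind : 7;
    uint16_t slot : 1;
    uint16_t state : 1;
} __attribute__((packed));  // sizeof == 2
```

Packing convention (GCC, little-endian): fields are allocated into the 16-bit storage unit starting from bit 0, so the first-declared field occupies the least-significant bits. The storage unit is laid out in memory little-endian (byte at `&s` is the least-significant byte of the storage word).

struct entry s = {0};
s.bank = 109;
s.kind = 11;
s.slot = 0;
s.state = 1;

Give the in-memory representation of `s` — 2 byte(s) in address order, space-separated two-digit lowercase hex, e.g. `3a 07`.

bank:7 = 109 → 0x6d << 0 → word 0x006d
kind:7 = 11 → 0xb << 7 → word 0x05ed
slot:1 = 0 → 0x0 << 14 → word 0x05ed
state:1 = 1 → 0x1 << 15 → word 0x85ed
word = 0x85ed → little-endian bytes:
  [0]=0xed  [1]=0x85

ed 85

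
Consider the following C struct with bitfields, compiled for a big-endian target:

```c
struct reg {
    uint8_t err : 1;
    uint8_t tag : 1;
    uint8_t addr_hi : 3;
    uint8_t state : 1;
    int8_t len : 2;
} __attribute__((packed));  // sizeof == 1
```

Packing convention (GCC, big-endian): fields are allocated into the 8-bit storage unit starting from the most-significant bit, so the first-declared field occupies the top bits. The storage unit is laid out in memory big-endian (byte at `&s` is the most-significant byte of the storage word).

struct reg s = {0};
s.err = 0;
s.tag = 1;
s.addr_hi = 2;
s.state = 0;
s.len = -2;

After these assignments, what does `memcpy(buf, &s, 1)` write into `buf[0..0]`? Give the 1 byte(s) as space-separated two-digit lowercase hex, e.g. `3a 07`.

52

err:1 = 0 → 0x0 << 7 → word 0x00
tag:1 = 1 → 0x1 << 6 → word 0x40
addr_hi:3 = 2 → 0x2 << 3 → word 0x50
state:1 = 0 → 0x0 << 2 → word 0x50
len:2 = -2 → 0x2 << 0 → word 0x52
word = 0x52 → big-endian bytes:
  [0]=0x52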